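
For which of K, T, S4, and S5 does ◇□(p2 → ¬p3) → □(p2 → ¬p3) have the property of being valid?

S5-tableau for the negation ¬(◇□(p2 → ¬p3) → □(p2 → ¬p3)):
1. ¬(◇□(p2 → ¬p3) → □(p2 → ¬p3)), 0
2. ◇□(p2 → ¬p3), 0   [¬→-rule on 1]
3. ¬□(p2 → ¬p3), 0   [¬→-rule on 1]
4. □(p2 → ¬p3), 1   [◇-rule on 2: fresh world 1, 0R1]
5. p2 → ¬p3, 0   [□-rule on 4 via 1R0]
6. p2 → ¬p3, 1   [□-rule on 4 via 1R1]
7. ¬p3, 0   [→-rule on 5 (branches; this branch)]
8. ¬p3, 1   [→-rule on 6 (branches; this branch)]
9. ¬(p2 → ¬p3), 2   [¬□-rule on 3: fresh world 2, 0R2]
10. p2, 2   [¬→-rule on 9]
11. p3, 2   [¬→-rule on 9]
12. p2 → ¬p3, 2   [□-rule on 4 via 1R2]
13. ¬p3, 2   [→-rule on 12 (branches; this branch)]
Accessibility: 0R0, 0R1, 0R2, 1R0, 1R1, 1R2, 2R0, 2R1, 2R2
Branch closes: p3 and ¬p3 both at 2.
Every branch closes (one shown): valid in S5.
S4-tableau for the negation ¬(◇□(p2 → ¬p3) → □(p2 → ¬p3)):
1. ¬(◇□(p2 → ¬p3) → □(p2 → ¬p3)), 0
2. ◇□(p2 → ¬p3), 0   [¬→-rule on 1]
3. ¬□(p2 → ¬p3), 0   [¬→-rule on 1]
4. □(p2 → ¬p3), 1   [◇-rule on 2: fresh world 1, 0R1]
5. p2 → ¬p3, 1   [□-rule on 4 via 1R1]
6. ¬p3, 1   [→-rule on 5 (branches; this branch)]
7. ¬(p2 → ¬p3), 2   [¬□-rule on 3: fresh world 2, 0R2]
8. p2, 2   [¬→-rule on 7]
9. p3, 2   [¬→-rule on 7]
Accessibility: 0R0, 0R1, 0R2, 1R1, 2R2
Complete open branch: countermodel on an S4-frame, so not valid in S4, nor in K, T (the same frame is also a K-frame and a T-frame).

S5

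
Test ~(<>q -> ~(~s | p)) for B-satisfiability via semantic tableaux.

1. ~(<>q -> ~(~s | p)), 0
2. <>q, 0
3. ~s | p, 0
4. p, 0
5. q, 1
Accessibility: 0R0, 0R1, 1R0, 1R1

Yes, satisfiable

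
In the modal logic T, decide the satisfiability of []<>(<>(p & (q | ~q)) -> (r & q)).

Yes, satisfiable

1. []<>(<>(p & (q | ~q)) -> (r & q)), 0
2. <>(<>(p & (q | ~q)) -> (r & q)), 0   [[]-rule on 1 via 0R0]
3. <>(p & (q | ~q)) -> (r & q), 1   [<>-rule on 2: fresh world 1, 0R1]
4. <>(<>(p & (q | ~q)) -> (r & q)), 1   [[]-rule on 1 via 0R1]
5. r & q, 1   [->-rule on 3 (branches; this branch)]
6. r, 1   [&-rule on 5]
7. q, 1   [&-rule on 5]
8. <>(p & (q | ~q)) -> (r & q), 2   [<>-rule on 4: fresh world 2, 1R2]
9. r & q, 2   [->-rule on 8 (branches; this branch)]
10. r, 2   [&-rule on 9]
11. q, 2   [&-rule on 9]
Accessibility: 0R0, 0R1, 1R1, 1R2, 2R2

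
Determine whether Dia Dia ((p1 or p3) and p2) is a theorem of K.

Tableau for the negation not Dia Dia ((p1 or p3) and p2):
1. not Dia Dia ((p1 or p3) and p2), u
The negation has an open branch (countermodel exists).

Not valid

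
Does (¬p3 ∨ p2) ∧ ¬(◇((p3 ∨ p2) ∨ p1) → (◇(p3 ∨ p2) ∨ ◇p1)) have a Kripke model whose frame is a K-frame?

Unsatisfiable (every branch closes)

1. (¬p3 ∨ p2) ∧ ¬(◇((p3 ∨ p2) ∨ p1) → (◇(p3 ∨ p2) ∨ ◇p1)), 0
2. ¬p3 ∨ p2, 0   [∧-rule on 1]
3. ¬(◇((p3 ∨ p2) ∨ p1) → (◇(p3 ∨ p2) ∨ ◇p1)), 0   [∧-rule on 1]
4. ◇((p3 ∨ p2) ∨ p1), 0   [¬→-rule on 3]
5. ¬(◇(p3 ∨ p2) ∨ ◇p1), 0   [¬→-rule on 3]
6. ¬◇(p3 ∨ p2), 0   [¬∨-rule on 5]
7. ¬◇p1, 0   [¬∨-rule on 5]
8. p2, 0   [∨-rule on 2 (branches; this branch)]
9. (p3 ∨ p2) ∨ p1, 1   [◇-rule on 4: fresh world 1, 0R1]
10. ¬(p3 ∨ p2), 1   [¬◇-rule on 6 via 0R1]
11. ¬p3, 1   [¬∨-rule on 10]
12. ¬p2, 1   [¬∨-rule on 10]
13. ¬p1, 1   [¬◇-rule on 7 via 0R1]
14. p3 ∨ p2, 1   [∨-rule on 9 (branches; this branch)]
15. p2, 1   [∨-rule on 14 (branches; this branch)]
Accessibility: 0R1
Branch closes: p2 and ¬p2 both at 1.
(One branch shown.) All branches close.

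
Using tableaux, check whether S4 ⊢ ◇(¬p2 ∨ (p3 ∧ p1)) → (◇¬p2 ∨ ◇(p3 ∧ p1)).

Tableau for the negation ¬(◇(¬p2 ∨ (p3 ∧ p1)) → (◇¬p2 ∨ ◇(p3 ∧ p1))):
1. ¬(◇(¬p2 ∨ (p3 ∧ p1)) → (◇¬p2 ∨ ◇(p3 ∧ p1))), u
2. ◇(¬p2 ∨ (p3 ∧ p1)), u
3. ¬(◇¬p2 ∨ ◇(p3 ∧ p1)), u
4. ¬◇¬p2, u
5. ¬◇(p3 ∧ p1), u
6. p2, u
7. ¬(p3 ∧ p1), u
8. ¬p1, u
9. ¬p2 ∨ (p3 ∧ p1), v
10. p2, v
11. ¬(p3 ∧ p1), v
12. p3 ∧ p1, v
13. p3, v
14. p1, v
15. ¬p1, v
Accessibility: uRu, uRv, vRv
Branch closes: p1 and ¬p1 both at v.
All branches of the negation close; one closing branch shown above.

Yes, valid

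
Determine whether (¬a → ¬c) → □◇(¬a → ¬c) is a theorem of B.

Tableau for the negation ¬((¬a → ¬c) → □◇(¬a → ¬c)):
1. ¬((¬a → ¬c) → □◇(¬a → ¬c)), 0
2. ¬a → ¬c, 0
3. ¬□◇(¬a → ¬c), 0
4. ¬c, 0
5. ¬◇(¬a → ¬c), 1
6. ¬(¬a → ¬c), 0
7. ¬a, 0
8. c, 0
Accessibility: 0R0, 0R1, 1R0, 1R1
Branch closes: c and ¬c both at 0.
Every branch of the negation's tableau closes; the branch above is one of them.

Valid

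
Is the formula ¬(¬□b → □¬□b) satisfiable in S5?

1. ¬(¬□b → □¬□b), w0
2. ¬□b, w0
3. ¬□¬□b, w0
4. ¬b, w1
5. □b, w2
6. b, w0
7. b, w1
Accessibility: w0Rw0, w0Rw1, w0Rw2, w1Rw0, w1Rw1, w1Rw2, w2Rw0, w2Rw1, w2Rw2
Branch closes: b and ¬b both at w1.
(One branch shown.) All branches close.

Unsatisfiable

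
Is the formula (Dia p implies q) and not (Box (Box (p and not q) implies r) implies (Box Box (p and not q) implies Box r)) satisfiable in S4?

No, unsatisfiable

1. (Dia p implies q) and not (Box (Box (p and not q) implies r) implies (Box Box (p and not q) implies Box r)), 0
2. Dia p implies q, 0
3. not (Box (Box (p and not q) implies r) implies (Box Box (p and not q) implies Box r)), 0
4. Box (Box (p and not q) implies r), 0
5. not (Box Box (p and not q) implies Box r), 0
6. Box Box (p and not q), 0
7. not Box r, 0
8. Box (p and not q) implies r, 0
9. Box (p and not q), 0
10. p and not q, 0
11. p, 0
12. not q, 0
13. not Dia p, 0
14. not p, 0
Accessibility: 0R0
Branch closes: p and not p both at 0.
All branches of the tableau close; one closing branch shown above.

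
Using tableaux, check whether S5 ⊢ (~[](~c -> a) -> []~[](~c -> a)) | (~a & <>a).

Tableau for the negation ~((~[](~c -> a) -> []~[](~c -> a)) | (~a & <>a)):
1. ~((~[](~c -> a) -> []~[](~c -> a)) | (~a & <>a)), u
2. ~(~[](~c -> a) -> []~[](~c -> a)), u
3. ~(~a & <>a), u
4. ~[](~c -> a), u
5. ~[]~[](~c -> a), u
6. ~<>a, u
7. ~a, u
8. ~(~c -> a), v
9. ~c, v
10. ~a, v
11. [](~c -> a), w
12. ~a, w
13. ~c -> a, u
14. ~c -> a, v
15. ~c -> a, w
16. c, u
17. a, v
Accessibility: uRu, uRv, uRw, vRu, vRv, vRw, wRu, wRv, wRw
Branch closes: a and ~a both at v.
Every branch of the negation's tableau closes; the branch above is one of them.

Valid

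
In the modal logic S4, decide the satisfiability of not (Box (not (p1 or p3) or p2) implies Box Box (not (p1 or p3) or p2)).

No, unsatisfiable

1. not (Box (not (p1 or p3) or p2) implies Box Box (not (p1 or p3) or p2)), u
2. Box (not (p1 or p3) or p2), u
3. not Box Box (not (p1 or p3) or p2), u
4. not (p1 or p3) or p2, u
5. not (p1 or p3), u
6. not p1, u
7. not p3, u
8. not Box (not (p1 or p3) or p2), v
9. not (p1 or p3) or p2, v
10. not (p1 or p3), v
11. not p1, v
12. not p3, v
13. not (not (p1 or p3) or p2), w
14. p1 or p3, w
15. not p2, w
16. not (p1 or p3) or p2, w
17. p3, w
18. not (p1 or p3), w
19. not p1, w
20. not p3, w
Accessibility: uRu, uRv, uRw, vRv, vRw, wRw
Branch closes: p3 and not p3 both at w.
All branches of the tableau close; one closing branch shown above.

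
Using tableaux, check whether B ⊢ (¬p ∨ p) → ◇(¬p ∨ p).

Tableau for the negation ¬((¬p ∨ p) → ◇(¬p ∨ p)):
1. ¬((¬p ∨ p) → ◇(¬p ∨ p)), u
2. ¬p ∨ p, u   [¬→-rule on 1]
3. ¬◇(¬p ∨ p), u   [¬→-rule on 1]
4. ¬(¬p ∨ p), u   [¬◇-rule on 3 via uRu]
5. p, u   [¬∨-rule on 4]
6. ¬p, u   [¬∨-rule on 4]
Accessibility: uRu
Branch closes: p and ¬p both at u.
All branches of the negation close; one closing branch shown above.

Valid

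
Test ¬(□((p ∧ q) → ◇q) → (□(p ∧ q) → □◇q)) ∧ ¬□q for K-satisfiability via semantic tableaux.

No, unsatisfiable

1. ¬(□((p ∧ q) → ◇q) → (□(p ∧ q) → □◇q)) ∧ ¬□q, 0
2. ¬(□((p ∧ q) → ◇q) → (□(p ∧ q) → □◇q)), 0   [∧-rule on 1]
3. ¬□q, 0   [∧-rule on 1]
4. □((p ∧ q) → ◇q), 0   [¬→-rule on 2]
5. ¬(□(p ∧ q) → □◇q), 0   [¬→-rule on 2]
6. □(p ∧ q), 0   [¬→-rule on 5]
7. ¬□◇q, 0   [¬→-rule on 5]
8. ¬q, 1   [¬□-rule on 3: fresh world 1, 0R1]
9. (p ∧ q) → ◇q, 1   [□-rule on 4 via 0R1]
10. p ∧ q, 1   [□-rule on 6 via 0R1]
11. p, 1   [∧-rule on 10]
12. q, 1   [∧-rule on 10]
Accessibility: 0R1
Branch closes: q and ¬q both at 1.
(One branch shown.) All branches close.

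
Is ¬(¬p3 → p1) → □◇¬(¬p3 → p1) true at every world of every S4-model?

No, not valid

Tableau for the negation ¬(¬(¬p3 → p1) → □◇¬(¬p3 → p1)):
1. ¬(¬(¬p3 → p1) → □◇¬(¬p3 → p1)), 0
2. ¬(¬p3 → p1), 0
3. ¬□◇¬(¬p3 → p1), 0
4. ¬p3, 0
5. ¬p1, 0
6. ¬◇¬(¬p3 → p1), 1
7. ¬p3 → p1, 1
8. p1, 1
Accessibility: 0R0, 0R1, 1R1
The negation has an open branch (countermodel exists).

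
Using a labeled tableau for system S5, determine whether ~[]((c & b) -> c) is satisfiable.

1. ~[]((c & b) -> c), 0
2. ~((c & b) -> c), 1
3. c & b, 1
4. ~c, 1
5. c, 1
6. b, 1
Accessibility: 0R0, 0R1, 1R0, 1R1
Branch closes: c and ~c both at 1.
(One branch shown.) All branches close.

Unsatisfiable (every branch closes)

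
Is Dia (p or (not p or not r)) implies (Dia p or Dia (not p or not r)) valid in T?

Tableau for the negation not (Dia (p or (not p or not r)) implies (Dia p or Dia (not p or not r))):
1. not (Dia (p or (not p or not r)) implies (Dia p or Dia (not p or not r))), w0
2. Dia (p or (not p or not r)), w0
3. not (Dia p or Dia (not p or not r)), w0
4. not Dia p, w0
5. not Dia (not p or not r), w0
6. not p, w0
7. not (not p or not r), w0
8. p, w0
9. r, w0
Accessibility: w0Rw0
Branch closes: p and not p both at w0.
All branches of the negation close; one closing branch shown above.

Yes, valid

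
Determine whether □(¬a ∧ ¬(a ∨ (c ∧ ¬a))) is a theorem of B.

No, not valid

Tableau for the negation ¬□(¬a ∧ ¬(a ∨ (c ∧ ¬a))):
1. ¬□(¬a ∧ ¬(a ∨ (c ∧ ¬a))), 0
2. ¬(¬a ∧ ¬(a ∨ (c ∧ ¬a))), 1
3. a ∨ (c ∧ ¬a), 1
4. c ∧ ¬a, 1
5. c, 1
6. ¬a, 1
Accessibility: 0R0, 0R1, 1R0, 1R1
The negation has an open branch (countermodel exists).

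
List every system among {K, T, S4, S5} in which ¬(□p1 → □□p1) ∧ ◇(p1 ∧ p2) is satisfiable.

S4-tableau for the formula:
1. ¬(□p1 → □□p1) ∧ ◇(p1 ∧ p2), w0
2. ¬(□p1 → □□p1), w0
3. ◇(p1 ∧ p2), w0
4. □p1, w0
5. ¬□□p1, w0
6. p1, w0
7. p1 ∧ p2, w1
8. p1, w1
9. p2, w1
10. ¬□p1, w2
11. p1, w2
12. ¬p1, w3
13. p1, w3
Accessibility: w0Rw0, w0Rw1, w0Rw2, w0Rw3, w1Rw1, w2Rw2, w2Rw3, w3Rw3
Branch closes: p1 and ¬p1 both at w3.
Every branch closes (one shown): unsatisfiable in S4, hence also in S5 (every S5-frame is an S4-frame).
T-tableau for the formula:
1. ¬(□p1 → □□p1) ∧ ◇(p1 ∧ p2), w0
2. ¬(□p1 → □□p1), w0
3. ◇(p1 ∧ p2), w0
4. □p1, w0
5. ¬□□p1, w0
6. p1, w0
7. p1 ∧ p2, w1
8. p1, w1
9. p2, w1
10. ¬□p1, w2
11. p1, w2
12. ¬p1, w3
Accessibility: w0Rw0, w0Rw1, w0Rw2, w1Rw1, w2Rw2, w2Rw3, w3Rw3
Complete open branch: satisfiable in T, hence also in K (this T-model is also a K-model).

K, T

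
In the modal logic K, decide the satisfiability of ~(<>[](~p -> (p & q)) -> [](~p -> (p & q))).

1. ~(<>[](~p -> (p & q)) -> [](~p -> (p & q))), w0
2. <>[](~p -> (p & q)), w0
3. ~[](~p -> (p & q)), w0
4. [](~p -> (p & q)), w1
5. ~(~p -> (p & q)), w2
6. ~p, w2
7. ~(p & q), w2
8. ~q, w2
Accessibility: w0Rw1, w0Rw2

Satisfiable (open branch found)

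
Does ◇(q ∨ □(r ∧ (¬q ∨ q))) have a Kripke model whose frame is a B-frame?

Satisfiable (open branch found)

1. ◇(q ∨ □(r ∧ (¬q ∨ q))), 0
2. q ∨ □(r ∧ (¬q ∨ q)), 1
3. □(r ∧ (¬q ∨ q)), 1
4. r ∧ (¬q ∨ q), 0
5. r, 0
6. ¬q ∨ q, 0
7. r ∧ (¬q ∨ q), 1
8. r, 1
9. ¬q ∨ q, 1
10. q, 0
11. q, 1
Accessibility: 0R0, 0R1, 1R0, 1R1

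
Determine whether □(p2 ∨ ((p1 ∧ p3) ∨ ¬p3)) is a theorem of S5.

Not valid

Tableau for the negation ¬□(p2 ∨ ((p1 ∧ p3) ∨ ¬p3)):
1. ¬□(p2 ∨ ((p1 ∧ p3) ∨ ¬p3)), w0
2. ¬(p2 ∨ ((p1 ∧ p3) ∨ ¬p3)), w1   [¬□-rule on 1: fresh world w1, w0Rw1]
3. ¬p2, w1   [¬∨-rule on 2]
4. ¬((p1 ∧ p3) ∨ ¬p3), w1   [¬∨-rule on 2]
5. ¬(p1 ∧ p3), w1   [¬∨-rule on 4]
6. p3, w1   [¬∨-rule on 4]
7. ¬p1, w1   [¬∧-rule on 5 (branches; this branch)]
Accessibility: w0Rw0, w0Rw1, w1Rw0, w1Rw1
The negation has an open branch (countermodel exists).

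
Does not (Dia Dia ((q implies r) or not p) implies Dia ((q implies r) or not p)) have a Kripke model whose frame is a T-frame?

Satisfiable (open branch found)

1. not (Dia Dia ((q implies r) or not p) implies Dia ((q implies r) or not p)), 0
2. Dia Dia ((q implies r) or not p), 0
3. not Dia ((q implies r) or not p), 0
4. not ((q implies r) or not p), 0
5. not (q implies r), 0
6. p, 0
7. q, 0
8. not r, 0
9. Dia ((q implies r) or not p), 1
10. not ((q implies r) or not p), 1
11. not (q implies r), 1
12. p, 1
13. q, 1
14. not r, 1
15. (q implies r) or not p, 2
16. not p, 2
Accessibility: 0R0, 0R1, 1R1, 1R2, 2R2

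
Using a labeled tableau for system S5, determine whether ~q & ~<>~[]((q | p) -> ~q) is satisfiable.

1. ~q & ~<>~[]((q | p) -> ~q), 0
2. ~q, 0
3. ~<>~[]((q | p) -> ~q), 0
4. []((q | p) -> ~q), 0
5. (q | p) -> ~q, 0
Accessibility: 0R0

Yes, satisfiable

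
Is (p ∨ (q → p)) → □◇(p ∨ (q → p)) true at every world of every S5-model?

Valid in S5

Tableau for the negation ¬((p ∨ (q → p)) → □◇(p ∨ (q → p))):
1. ¬((p ∨ (q → p)) → □◇(p ∨ (q → p))), w0
2. p ∨ (q → p), w0
3. ¬□◇(p ∨ (q → p)), w0
4. q → p, w0
5. ¬q, w0
6. ¬◇(p ∨ (q → p)), w1
7. ¬(p ∨ (q → p)), w0
8. ¬p, w0
9. ¬(q → p), w0
10. q, w0
Accessibility: w0Rw0, w0Rw1, w1Rw0, w1Rw1
Branch closes: q and ¬q both at w0.
Every branch of the negation's tableau closes; the branch above is one of them.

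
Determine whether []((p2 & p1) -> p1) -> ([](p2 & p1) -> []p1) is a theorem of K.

Tableau for the negation ~([]((p2 & p1) -> p1) -> ([](p2 & p1) -> []p1)):
1. ~([]((p2 & p1) -> p1) -> ([](p2 & p1) -> []p1)), u
2. []((p2 & p1) -> p1), u   [~->-rule on 1]
3. ~([](p2 & p1) -> []p1), u   [~->-rule on 1]
4. [](p2 & p1), u   [~->-rule on 3]
5. ~[]p1, u   [~->-rule on 3]
6. ~p1, v   [~[]-rule on 5: fresh world v, uRv]
7. (p2 & p1) -> p1, v   [[]-rule on 2 via uRv]
8. p2 & p1, v   [[]-rule on 4 via uRv]
9. p2, v   [&-rule on 8]
10. p1, v   [&-rule on 8]
Accessibility: uRv
Branch closes: p1 and ~p1 both at v.
Every branch of the negation's tableau closes; the branch above is one of them.

Yes, valid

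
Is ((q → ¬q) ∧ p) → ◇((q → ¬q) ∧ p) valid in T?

Valid in T

Tableau for the negation ¬(((q → ¬q) ∧ p) → ◇((q → ¬q) ∧ p)):
1. ¬(((q → ¬q) ∧ p) → ◇((q → ¬q) ∧ p)), 0
2. (q → ¬q) ∧ p, 0
3. ¬◇((q → ¬q) ∧ p), 0
4. q → ¬q, 0
5. p, 0
6. ¬((q → ¬q) ∧ p), 0
7. ¬q, 0
8. ¬(q → ¬q), 0
9. q, 0
Accessibility: 0R0
Branch closes: q and ¬q both at 0.
All branches of the negation close; one closing branch shown above.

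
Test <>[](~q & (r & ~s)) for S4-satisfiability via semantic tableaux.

1. <>[](~q & (r & ~s)), u
2. [](~q & (r & ~s)), v
3. ~q & (r & ~s), v
4. ~q, v
5. r & ~s, v
6. r, v
7. ~s, v
Accessibility: uRu, uRv, vRv

Satisfiable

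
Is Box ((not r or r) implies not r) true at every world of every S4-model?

Tableau for the negation not Box ((not r or r) implies not r):
1. not Box ((not r or r) implies not r), 0
2. not ((not r or r) implies not r), 1
3. not r or r, 1
4. r, 1
Accessibility: 0R0, 0R1, 1R1
The negation has an open branch (countermodel exists).

No, not valid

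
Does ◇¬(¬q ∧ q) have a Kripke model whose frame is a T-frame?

Satisfiable (open branch found)

1. ◇¬(¬q ∧ q), 0
2. ¬(¬q ∧ q), 1
3. ¬q, 1
Accessibility: 0R0, 0R1, 1R1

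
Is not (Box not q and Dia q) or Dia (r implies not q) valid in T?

Tableau for the negation not (not (Box not q and Dia q) or Dia (r implies not q)):
1. not (not (Box not q and Dia q) or Dia (r implies not q)), 0
2. Box not q and Dia q, 0   [neg-or-rule on 1]
3. not Dia (r implies not q), 0   [neg-or-rule on 1]
4. Box not q, 0   [and-rule on 2]
5. Dia q, 0   [and-rule on 2]
6. not (r implies not q), 0   [neg-Dia-rule on 3 via 0R0]
7. r, 0   [neg-implies-rule on 6]
8. q, 0   [neg-implies-rule on 6]
9. not q, 0   [Box-rule on 4 via 0R0]
Accessibility: 0R0
Branch closes: q and not q both at 0.
Every branch of the negation's tableau closes; the branch above is one of them.

Yes, valid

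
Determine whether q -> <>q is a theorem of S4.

Valid

Tableau for the negation ~(q -> <>q):
1. ~(q -> <>q), w0
2. q, w0
3. ~<>q, w0
4. ~q, w0
Accessibility: w0Rw0
Branch closes: q and ~q both at w0.
All branches of the negation close; one closing branch shown above.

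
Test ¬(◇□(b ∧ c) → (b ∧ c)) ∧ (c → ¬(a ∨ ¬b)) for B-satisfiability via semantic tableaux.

1. ¬(◇□(b ∧ c) → (b ∧ c)) ∧ (c → ¬(a ∨ ¬b)), u
2. ¬(◇□(b ∧ c) → (b ∧ c)), u
3. c → ¬(a ∨ ¬b), u
4. ◇□(b ∧ c), u
5. ¬(b ∧ c), u
6. ¬(a ∨ ¬b), u
7. ¬a, u
8. b, u
9. ¬c, u
10. □(b ∧ c), v
11. b ∧ c, u
12. c, u
Accessibility: uRu, uRv, vRu, vRv
Branch closes: c and ¬c both at u.
(One branch shown.) All branches close.

Unsatisfiable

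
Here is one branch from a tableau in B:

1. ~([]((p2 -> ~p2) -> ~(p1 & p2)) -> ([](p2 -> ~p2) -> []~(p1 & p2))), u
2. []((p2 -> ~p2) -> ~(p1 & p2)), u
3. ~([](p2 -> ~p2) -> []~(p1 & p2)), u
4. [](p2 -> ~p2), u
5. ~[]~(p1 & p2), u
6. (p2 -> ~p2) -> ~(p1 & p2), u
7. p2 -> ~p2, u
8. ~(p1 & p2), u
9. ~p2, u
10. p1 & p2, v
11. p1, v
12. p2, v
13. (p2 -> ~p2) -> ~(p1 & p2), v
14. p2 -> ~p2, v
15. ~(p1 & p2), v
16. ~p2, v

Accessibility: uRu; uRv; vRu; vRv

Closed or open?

Both p2 and ~p2 appear at v.

Closed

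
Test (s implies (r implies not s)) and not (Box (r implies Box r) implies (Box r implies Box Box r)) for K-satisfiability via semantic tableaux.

Unsatisfiable (every branch closes)

1. (s implies (r implies not s)) and not (Box (r implies Box r) implies (Box r implies Box Box r)), w0
2. s implies (r implies not s), w0   [and-rule on 1]
3. not (Box (r implies Box r) implies (Box r implies Box Box r)), w0   [and-rule on 1]
4. Box (r implies Box r), w0   [neg-implies-rule on 3]
5. not (Box r implies Box Box r), w0   [neg-implies-rule on 3]
6. Box r, w0   [neg-implies-rule on 5]
7. not Box Box r, w0   [neg-implies-rule on 5]
8. r implies not s, w0   [implies-rule on 2 (branches; this branch)]
9. not s, w0   [implies-rule on 8 (branches; this branch)]
10. not Box r, w1   [neg-Box-rule on 7: fresh world w1, w0Rw1]
11. r implies Box r, w1   [Box-rule on 4 via w0Rw1]
12. r, w1   [Box-rule on 6 via w0Rw1]
13. Box r, w1   [implies-rule on 11 (branches; this branch)]
14. not r, w2   [neg-Box-rule on 10: fresh world w2, w1Rw2]
15. r, w2   [Box-rule on 13 via w1Rw2]
Accessibility: w0Rw1, w1Rw2
Branch closes: r and not r both at w2.
All branches of the tableau close; one closing branch shown above.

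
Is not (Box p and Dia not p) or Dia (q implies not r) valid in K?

Tableau for the negation not (not (Box p and Dia not p) or Dia (q implies not r)):
1. not (not (Box p and Dia not p) or Dia (q implies not r)), u
2. Box p and Dia not p, u   [neg-or-rule on 1]
3. not Dia (q implies not r), u   [neg-or-rule on 1]
4. Box p, u   [and-rule on 2]
5. Dia not p, u   [and-rule on 2]
6. not p, v   [Dia-rule on 5: fresh world v, uRv]
7. not (q implies not r), v   [neg-Dia-rule on 3 via uRv]
8. q, v   [neg-implies-rule on 7]
9. r, v   [neg-implies-rule on 7]
10. p, v   [Box-rule on 4 via uRv]
Accessibility: uRv
Branch closes: p and not p both at v.
Every branch of the negation's tableau closes; the branch above is one of them.

Valid in K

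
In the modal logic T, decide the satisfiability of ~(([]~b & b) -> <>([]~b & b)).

Unsatisfiable

1. ~(([]~b & b) -> <>([]~b & b)), 0
2. []~b & b, 0
3. ~<>([]~b & b), 0
4. []~b, 0
5. b, 0
6. ~([]~b & b), 0
7. ~b, 0
Accessibility: 0R0
Branch closes: b and ~b both at 0.
All branches of the tableau close; one closing branch shown above.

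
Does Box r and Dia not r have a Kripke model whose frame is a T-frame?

No, unsatisfiable

1. Box r and Dia not r, u
2. Box r, u   [and-rule on 1]
3. Dia not r, u   [and-rule on 1]
4. r, u   [Box-rule on 2 via uRu]
5. not r, v   [Dia-rule on 3: fresh world v, uRv]
6. r, v   [Box-rule on 2 via uRv]
Accessibility: uRu, uRv, vRv
Branch closes: r and not r both at v.
Every branch closes; the branch above is one of them.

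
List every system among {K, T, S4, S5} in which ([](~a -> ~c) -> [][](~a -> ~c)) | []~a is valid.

S4-tableau for the negation ~(([](~a -> ~c) -> [][](~a -> ~c)) | []~a):
1. ~(([](~a -> ~c) -> [][](~a -> ~c)) | []~a), 0
2. ~([](~a -> ~c) -> [][](~a -> ~c)), 0   [~|-rule on 1]
3. ~[]~a, 0   [~|-rule on 1]
4. [](~a -> ~c), 0   [~->-rule on 2]
5. ~[][](~a -> ~c), 0   [~->-rule on 2]
6. ~a -> ~c, 0   [[]-rule on 4 via 0R0]
7. ~c, 0   [->-rule on 6 (branches; this branch)]
8. a, 1   [~[]-rule on 3: fresh world 1, 0R1]
9. ~a -> ~c, 1   [[]-rule on 4 via 0R1]
10. ~c, 1   [->-rule on 9 (branches; this branch)]
11. ~[](~a -> ~c), 2   [~[]-rule on 5: fresh world 2, 0R2]
12. ~a -> ~c, 2   [[]-rule on 4 via 0R2]
13. ~c, 2   [->-rule on 12 (branches; this branch)]
14. ~(~a -> ~c), 3   [~[]-rule on 11: fresh world 3, 2R3]
15. ~a, 3   [~->-rule on 14]
16. c, 3   [~->-rule on 14]
17. ~a -> ~c, 3   [[]-rule on 4 via 0R3]
18. ~c, 3   [->-rule on 17 (branches; this branch)]
Accessibility: 0R0, 0R1, 0R2, 0R3, 1R1, 2R2, 2R3, 3R3
Branch closes: c and ~c both at 3.
Every branch closes (one shown): valid in S4, hence also in S5 (every theorem of S4 is a theorem of S5).
T-tableau for the negation ~(([](~a -> ~c) -> [][](~a -> ~c)) | []~a):
1. ~(([](~a -> ~c) -> [][](~a -> ~c)) | []~a), 0
2. ~([](~a -> ~c) -> [][](~a -> ~c)), 0   [~|-rule on 1]
3. ~[]~a, 0   [~|-rule on 1]
4. [](~a -> ~c), 0   [~->-rule on 2]
5. ~[][](~a -> ~c), 0   [~->-rule on 2]
6. ~a -> ~c, 0   [[]-rule on 4 via 0R0]
7. ~c, 0   [->-rule on 6 (branches; this branch)]
8. a, 1   [~[]-rule on 3: fresh world 1, 0R1]
9. ~a -> ~c, 1   [[]-rule on 4 via 0R1]
10. ~c, 1   [->-rule on 9 (branches; this branch)]
11. ~[](~a -> ~c), 2   [~[]-rule on 5: fresh world 2, 0R2]
12. ~a -> ~c, 2   [[]-rule on 4 via 0R2]
13. ~c, 2   [->-rule on 12 (branches; this branch)]
14. ~(~a -> ~c), 3   [~[]-rule on 11: fresh world 3, 2R3]
15. ~a, 3   [~->-rule on 14]
16. c, 3   [~->-rule on 14]
Accessibility: 0R0, 0R1, 0R2, 1R1, 2R2, 2R3, 3R3
Complete open branch: countermodel on a T-frame, so not valid in T, nor in K (the same frame is also a K-frame).

S4, S5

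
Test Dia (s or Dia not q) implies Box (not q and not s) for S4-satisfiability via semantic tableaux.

1. Dia (s or Dia not q) implies Box (not q and not s), 0
2. Box (not q and not s), 0
3. not q and not s, 0
4. not q, 0
5. not s, 0
Accessibility: 0R0

Satisfiable (open branch found)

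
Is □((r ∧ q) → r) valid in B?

Tableau for the negation ¬□((r ∧ q) → r):
1. ¬□((r ∧ q) → r), u
2. ¬((r ∧ q) → r), v
3. r ∧ q, v
4. ¬r, v
5. r, v
6. q, v
Accessibility: uRu, uRv, vRu, vRv
Branch closes: r and ¬r both at v.
Every branch of the negation's tableau closes; the branch above is one of them.

Yes, valid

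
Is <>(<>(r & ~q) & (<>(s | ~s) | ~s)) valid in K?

Not valid

Tableau for the negation ~<>(<>(r & ~q) & (<>(s | ~s) | ~s)):
1. ~<>(<>(r & ~q) & (<>(s | ~s) | ~s)), u
The negation has an open branch (countermodel exists).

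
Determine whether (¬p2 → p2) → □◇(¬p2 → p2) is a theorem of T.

Tableau for the negation ¬((¬p2 → p2) → □◇(¬p2 → p2)):
1. ¬((¬p2 → p2) → □◇(¬p2 → p2)), u
2. ¬p2 → p2, u
3. ¬□◇(¬p2 → p2), u
4. p2, u
5. ¬◇(¬p2 → p2), v
6. ¬(¬p2 → p2), v
7. ¬p2, v
Accessibility: uRu, uRv, vRv
The negation has an open branch (countermodel exists).

Not valid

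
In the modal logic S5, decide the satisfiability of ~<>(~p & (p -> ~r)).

1. ~<>(~p & (p -> ~r)), w0
2. ~(~p & (p -> ~r)), w0
3. ~(p -> ~r), w0
4. p, w0
5. r, w0
Accessibility: w0Rw0

Satisfiable (open branch found)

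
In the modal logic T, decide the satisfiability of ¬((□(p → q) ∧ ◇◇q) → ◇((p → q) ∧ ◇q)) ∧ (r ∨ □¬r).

Unsatisfiable (every branch closes)

1. ¬((□(p → q) ∧ ◇◇q) → ◇((p → q) ∧ ◇q)) ∧ (r ∨ □¬r), u
2. ¬((□(p → q) ∧ ◇◇q) → ◇((p → q) ∧ ◇q)), u   [∧-rule on 1]
3. r ∨ □¬r, u   [∧-rule on 1]
4. □(p → q) ∧ ◇◇q, u   [¬→-rule on 2]
5. ¬◇((p → q) ∧ ◇q), u   [¬→-rule on 2]
6. □(p → q), u   [∧-rule on 4]
7. ◇◇q, u   [∧-rule on 4]
8. ¬((p → q) ∧ ◇q), u   [¬◇-rule on 5 via uRu]
9. p → q, u   [□-rule on 6 via uRu]
10. □¬r, u   [∨-rule on 3 (branches; this branch)]
11. ¬r, u   [□-rule on 10 via uRu]
12. ¬◇q, u   [¬∧-rule on 8 (branches; this branch)]
13. ¬q, u   [¬◇-rule on 12 via uRu]
14. ¬p, u   [→-rule on 9 (branches; this branch)]
15. ◇q, v   [◇-rule on 7: fresh world v, uRv]
16. ¬((p → q) ∧ ◇q), v   [¬◇-rule on 5 via uRv]
17. p → q, v   [□-rule on 6 via uRv]
18. ¬r, v   [□-rule on 10 via uRv]
19. ¬q, v   [¬◇-rule on 12 via uRv]
20. ¬◇q, v   [¬∧-rule on 16 (branches; this branch)]
21. ¬p, v   [→-rule on 17 (branches; this branch)]
22. q, w   [◇-rule on 15: fresh world w, vRw]
23. ¬q, w   [¬◇-rule on 20 via vRw]
Accessibility: uRu, uRv, vRv, vRw, wRw
Branch closes: q and ¬q both at w.
All branches of the tableau close; one closing branch shown above.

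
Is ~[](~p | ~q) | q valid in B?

Not valid

Tableau for the negation ~(~[](~p | ~q) | q):
1. ~(~[](~p | ~q) | q), w0
2. [](~p | ~q), w0
3. ~q, w0
4. ~p | ~q, w0
Accessibility: w0Rw0
The negation has an open branch (countermodel exists).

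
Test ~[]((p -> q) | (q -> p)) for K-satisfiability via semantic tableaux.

No, unsatisfiable

1. ~[]((p -> q) | (q -> p)), u
2. ~((p -> q) | (q -> p)), v
3. ~(p -> q), v
4. ~(q -> p), v
5. p, v
6. ~q, v
7. q, v
8. ~p, v
Accessibility: uRv
Branch closes: q and ~q both at v.
All branches of the tableau close; one closing branch shown above.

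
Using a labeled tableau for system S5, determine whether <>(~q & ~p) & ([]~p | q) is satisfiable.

1. <>(~q & ~p) & ([]~p | q), u
2. <>(~q & ~p), u
3. []~p | q, u
4. q, u
5. ~q & ~p, v
6. ~q, v
7. ~p, v
Accessibility: uRu, uRv, vRu, vRv

Satisfiable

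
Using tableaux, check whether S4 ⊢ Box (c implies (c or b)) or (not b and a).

Yes, valid

Tableau for the negation not (Box (c implies (c or b)) or (not b and a)):
1. not (Box (c implies (c or b)) or (not b and a)), u
2. not Box (c implies (c or b)), u   [neg-or-rule on 1]
3. not (not b and a), u   [neg-or-rule on 1]
4. not a, u   [neg-and-rule on 3 (branches; this branch)]
5. not (c implies (c or b)), v   [neg-Box-rule on 2: fresh world v, uRv]
6. c, v   [neg-implies-rule on 5]
7. not (c or b), v   [neg-implies-rule on 5]
8. not c, v   [neg-or-rule on 7]
9. not b, v   [neg-or-rule on 7]
Accessibility: uRu, uRv, vRv
Branch closes: c and not c both at v.
All branches of the negation close; one closing branch shown above.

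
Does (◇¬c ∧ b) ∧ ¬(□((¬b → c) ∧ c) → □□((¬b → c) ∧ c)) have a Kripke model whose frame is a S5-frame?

1. (◇¬c ∧ b) ∧ ¬(□((¬b → c) ∧ c) → □□((¬b → c) ∧ c)), u
2. ◇¬c ∧ b, u
3. ¬(□((¬b → c) ∧ c) → □□((¬b → c) ∧ c)), u
4. ◇¬c, u
5. b, u
6. □((¬b → c) ∧ c), u
7. ¬□□((¬b → c) ∧ c), u
8. (¬b → c) ∧ c, u
9. ¬b → c, u
10. c, u
11. ¬c, v
12. (¬b → c) ∧ c, v
13. ¬b → c, v
14. c, v
Accessibility: uRu, uRv, vRu, vRv
Branch closes: c and ¬c both at v.
(One branch shown.) All branches close.

Unsatisfiable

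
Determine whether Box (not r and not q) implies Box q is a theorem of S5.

Tableau for the negation not (Box (not r and not q) implies Box q):
1. not (Box (not r and not q) implies Box q), u
2. Box (not r and not q), u
3. not Box q, u
4. not r and not q, u
5. not r, u
6. not q, u
7. not q, v
8. not r and not q, v
9. not r, v
Accessibility: uRu, uRv, vRu, vRv
The negation has an open branch (countermodel exists).

Not valid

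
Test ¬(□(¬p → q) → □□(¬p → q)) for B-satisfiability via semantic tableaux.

Yes, satisfiable

1. ¬(□(¬p → q) → □□(¬p → q)), w0
2. □(¬p → q), w0
3. ¬□□(¬p → q), w0
4. ¬p → q, w0
5. q, w0
6. ¬□(¬p → q), w1
7. ¬p → q, w1
8. q, w1
9. ¬(¬p → q), w2
10. ¬p, w2
11. ¬q, w2
Accessibility: w0Rw0, w0Rw1, w1Rw0, w1Rw1, w1Rw2, w2Rw1, w2Rw2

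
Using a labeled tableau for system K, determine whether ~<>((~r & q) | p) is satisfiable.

Satisfiable (open branch found)

1. ~<>((~r & q) | p), 0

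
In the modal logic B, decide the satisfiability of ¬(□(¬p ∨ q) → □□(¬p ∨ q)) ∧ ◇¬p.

1. ¬(□(¬p ∨ q) → □□(¬p ∨ q)) ∧ ◇¬p, u
2. ¬(□(¬p ∨ q) → □□(¬p ∨ q)), u
3. ◇¬p, u
4. □(¬p ∨ q), u
5. ¬□□(¬p ∨ q), u
6. ¬p ∨ q, u
7. q, u
8. ¬p, v
9. ¬p ∨ q, v
10. q, v
11. ¬□(¬p ∨ q), w
12. ¬p ∨ q, w
13. q, w
14. ¬(¬p ∨ q), x
15. p, x
16. ¬q, x
Accessibility: uRu, uRv, uRw, vRu, vRv, wRu, wRw, wRx, xRw, xRx

Satisfiable (open branch found)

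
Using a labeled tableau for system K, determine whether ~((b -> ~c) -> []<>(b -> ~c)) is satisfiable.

Yes, satisfiable

1. ~((b -> ~c) -> []<>(b -> ~c)), w0
2. b -> ~c, w0
3. ~[]<>(b -> ~c), w0
4. ~c, w0
5. ~<>(b -> ~c), w1
Accessibility: w0Rw1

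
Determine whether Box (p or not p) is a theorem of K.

Yes, valid

Tableau for the negation not Box (p or not p):
1. not Box (p or not p), u
2. not (p or not p), v
3. not p, v
4. p, v
Accessibility: uRv
Branch closes: p and not p both at v.
Every branch of the negation's tableau closes; the branch above is one of them.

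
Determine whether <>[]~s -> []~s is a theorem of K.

Tableau for the negation ~(<>[]~s -> []~s):
1. ~(<>[]~s -> []~s), 0
2. <>[]~s, 0   [~->-rule on 1]
3. ~[]~s, 0   [~->-rule on 1]
4. []~s, 1   [<>-rule on 2: fresh world 1, 0R1]
5. s, 2   [~[]-rule on 3: fresh world 2, 0R2]
Accessibility: 0R1, 0R2
The negation has an open branch (countermodel exists).

Not valid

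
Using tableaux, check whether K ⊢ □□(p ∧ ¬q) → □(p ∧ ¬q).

No, not valid

Tableau for the negation ¬(□□(p ∧ ¬q) → □(p ∧ ¬q)):
1. ¬(□□(p ∧ ¬q) → □(p ∧ ¬q)), w0
2. □□(p ∧ ¬q), w0   [¬→-rule on 1]
3. ¬□(p ∧ ¬q), w0   [¬→-rule on 1]
4. ¬(p ∧ ¬q), w1   [¬□-rule on 3: fresh world w1, w0Rw1]
5. □(p ∧ ¬q), w1   [□-rule on 2 via w0Rw1]
6. q, w1   [¬∧-rule on 4 (branches; this branch)]
Accessibility: w0Rw1
The negation has an open branch (countermodel exists).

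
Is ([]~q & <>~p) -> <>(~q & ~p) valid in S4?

Tableau for the negation ~(([]~q & <>~p) -> <>(~q & ~p)):
1. ~(([]~q & <>~p) -> <>(~q & ~p)), u
2. []~q & <>~p, u
3. ~<>(~q & ~p), u
4. []~q, u
5. <>~p, u
6. ~(~q & ~p), u
7. ~q, u
8. p, u
9. ~p, v
10. ~(~q & ~p), v
11. ~q, v
12. p, v
Accessibility: uRu, uRv, vRv
Branch closes: p and ~p both at v.
All branches of the negation close; one closing branch shown above.

Valid in S4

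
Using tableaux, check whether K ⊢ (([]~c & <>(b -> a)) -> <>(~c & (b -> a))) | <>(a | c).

Tableau for the negation ~((([]~c & <>(b -> a)) -> <>(~c & (b -> a))) | <>(a | c)):
1. ~((([]~c & <>(b -> a)) -> <>(~c & (b -> a))) | <>(a | c)), w0
2. ~(([]~c & <>(b -> a)) -> <>(~c & (b -> a))), w0
3. ~<>(a | c), w0
4. []~c & <>(b -> a), w0
5. ~<>(~c & (b -> a)), w0
6. []~c, w0
7. <>(b -> a), w0
8. b -> a, w1
9. ~(a | c), w1
10. ~a, w1
11. ~c, w1
12. ~(~c & (b -> a)), w1
13. ~b, w1
14. ~(b -> a), w1
15. b, w1
Accessibility: w0Rw1
Branch closes: b and ~b both at w1.
Every branch of the negation's tableau closes; the branch above is one of them.

Valid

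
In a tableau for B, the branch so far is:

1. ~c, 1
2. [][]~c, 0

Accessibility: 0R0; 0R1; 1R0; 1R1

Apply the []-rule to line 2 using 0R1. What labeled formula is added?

[]~c, 1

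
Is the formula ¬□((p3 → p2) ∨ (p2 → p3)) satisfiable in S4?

Unsatisfiable

1. ¬□((p3 → p2) ∨ (p2 → p3)), u
2. ¬((p3 → p2) ∨ (p2 → p3)), v
3. ¬(p3 → p2), v
4. ¬(p2 → p3), v
5. p3, v
6. ¬p2, v
7. p2, v
8. ¬p3, v
Accessibility: uRu, uRv, vRv
Branch closes: p2 and ¬p2 both at v.
(One branch shown.) All branches close.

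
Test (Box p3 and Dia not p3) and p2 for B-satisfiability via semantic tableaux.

Unsatisfiable (every branch closes)

1. (Box p3 and Dia not p3) and p2, w0
2. Box p3 and Dia not p3, w0
3. p2, w0
4. Box p3, w0
5. Dia not p3, w0
6. p3, w0
7. not p3, w1
8. p3, w1
Accessibility: w0Rw0, w0Rw1, w1Rw0, w1Rw1
Branch closes: p3 and not p3 both at w1.
(One branch shown.) All branches close.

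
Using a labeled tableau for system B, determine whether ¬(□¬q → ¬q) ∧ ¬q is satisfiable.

No, unsatisfiable

1. ¬(□¬q → ¬q) ∧ ¬q, w0
2. ¬(□¬q → ¬q), w0
3. ¬q, w0
4. □¬q, w0
5. q, w0
Accessibility: w0Rw0
Branch closes: q and ¬q both at w0.
Every branch closes; the branch above is one of them.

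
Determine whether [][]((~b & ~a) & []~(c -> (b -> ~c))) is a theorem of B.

Tableau for the negation ~[][]((~b & ~a) & []~(c -> (b -> ~c))):
1. ~[][]((~b & ~a) & []~(c -> (b -> ~c))), w0
2. ~[]((~b & ~a) & []~(c -> (b -> ~c))), w1
3. ~((~b & ~a) & []~(c -> (b -> ~c))), w2
4. ~[]~(c -> (b -> ~c)), w2
5. c -> (b -> ~c), w3
6. b -> ~c, w3
7. ~c, w3
Accessibility: w0Rw0, w0Rw1, w1Rw0, w1Rw1, w1Rw2, w2Rw1, w2Rw2, w2Rw3, w3Rw2, w3Rw3
The negation has an open branch (countermodel exists).

Invalid (countermodel exists)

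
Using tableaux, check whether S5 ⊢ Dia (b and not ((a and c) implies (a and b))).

Tableau for the negation not Dia (b and not ((a and c) implies (a and b))):
1. not Dia (b and not ((a and c) implies (a and b))), w0
2. not (b and not ((a and c) implies (a and b))), w0
3. (a and c) implies (a and b), w0
4. a and b, w0
5. a, w0
6. b, w0
Accessibility: w0Rw0
The negation has an open branch (countermodel exists).

Invalid (countermodel exists)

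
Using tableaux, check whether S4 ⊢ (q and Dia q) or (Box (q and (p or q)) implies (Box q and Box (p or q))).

Tableau for the negation not ((q and Dia q) or (Box (q and (p or q)) implies (Box q and Box (p or q)))):
1. not ((q and Dia q) or (Box (q and (p or q)) implies (Box q and Box (p or q)))), 0
2. not (q and Dia q), 0
3. not (Box (q and (p or q)) implies (Box q and Box (p or q))), 0
4. Box (q and (p or q)), 0
5. not (Box q and Box (p or q)), 0
6. q and (p or q), 0
7. q, 0
8. p or q, 0
9. not Dia q, 0
10. not q, 0
Accessibility: 0R0
Branch closes: q and not q both at 0.
All branches of the negation close; one closing branch shown above.

Yes, valid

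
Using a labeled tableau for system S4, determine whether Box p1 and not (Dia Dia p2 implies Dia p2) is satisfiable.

1. Box p1 and not (Dia Dia p2 implies Dia p2), w0
2. Box p1, w0
3. not (Dia Dia p2 implies Dia p2), w0
4. Dia Dia p2, w0
5. not Dia p2, w0
6. p1, w0
7. not p2, w0
8. Dia p2, w1
9. p1, w1
10. not p2, w1
11. p2, w2
12. p1, w2
13. not p2, w2
Accessibility: w0Rw0, w0Rw1, w0Rw2, w1Rw1, w1Rw2, w2Rw2
Branch closes: p2 and not p2 both at w2.
All branches of the tableau close; one closing branch shown above.

No, unsatisfiable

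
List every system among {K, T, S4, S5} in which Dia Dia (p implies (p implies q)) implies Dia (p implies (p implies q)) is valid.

T-tableau for the negation not (Dia Dia (p implies (p implies q)) implies Dia (p implies (p implies q))):
1. not (Dia Dia (p implies (p implies q)) implies Dia (p implies (p implies q))), u
2. Dia Dia (p implies (p implies q)), u
3. not Dia (p implies (p implies q)), u
4. not (p implies (p implies q)), u
5. p, u
6. not (p implies q), u
7. not q, u
8. Dia (p implies (p implies q)), v
9. not (p implies (p implies q)), v
10. p, v
11. not (p implies q), v
12. not q, v
13. p implies (p implies q), w
14. p implies q, w
15. q, w
Accessibility: uRu, uRv, vRv, vRw, wRw
Complete open branch: countermodel on a T-frame, so not valid in T, nor in K (the same frame is also a K-frame).
S4-tableau for the negation not (Dia Dia (p implies (p implies q)) implies Dia (p implies (p implies q))):
1. not (Dia Dia (p implies (p implies q)) implies Dia (p implies (p implies q))), u
2. Dia Dia (p implies (p implies q)), u
3. not Dia (p implies (p implies q)), u
4. not (p implies (p implies q)), u
5. p, u
6. not (p implies q), u
7. not q, u
8. Dia (p implies (p implies q)), v
9. not (p implies (p implies q)), v
10. p, v
11. not (p implies q), v
12. not q, v
13. p implies (p implies q), w
14. not (p implies (p implies q)), w
15. p, w
16. not (p implies q), w
17. not q, w
18. p implies q, w
19. q, w
Accessibility: uRu, uRv, uRw, vRv, vRw, wRw
Branch closes: q and not q both at w.
Every branch closes (one shown): valid in S4, hence also in S5 (every theorem of S4 is a theorem of S5).

S4, S5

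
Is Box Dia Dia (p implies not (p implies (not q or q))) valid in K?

Tableau for the negation not Box Dia Dia (p implies not (p implies (not q or q))):
1. not Box Dia Dia (p implies not (p implies (not q or q))), u
2. not Dia Dia (p implies not (p implies (not q or q))), v   [neg-Box-rule on 1: fresh world v, uRv]
Accessibility: uRv
The negation has an open branch (countermodel exists).

Not valid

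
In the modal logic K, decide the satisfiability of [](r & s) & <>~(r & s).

1. [](r & s) & <>~(r & s), u
2. [](r & s), u
3. <>~(r & s), u
4. ~(r & s), v
5. r & s, v
6. r, v
7. s, v
8. ~s, v
Accessibility: uRv
Branch closes: s and ~s both at v.
Every branch closes; the branch above is one of them.

Unsatisfiable (every branch closes)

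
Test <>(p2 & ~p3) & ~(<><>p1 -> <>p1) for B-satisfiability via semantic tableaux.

1. <>(p2 & ~p3) & ~(<><>p1 -> <>p1), u
2. <>(p2 & ~p3), u   [&-rule on 1]
3. ~(<><>p1 -> <>p1), u   [&-rule on 1]
4. <><>p1, u   [~->-rule on 3]
5. ~<>p1, u   [~->-rule on 3]
6. ~p1, u   [~<>-rule on 5 via uRu]
7. p2 & ~p3, v   [<>-rule on 2: fresh world v, uRv]
8. p2, v   [&-rule on 7]
9. ~p3, v   [&-rule on 7]
10. ~p1, v   [~<>-rule on 5 via uRv]
11. <>p1, w   [<>-rule on 4: fresh world w, uRw]
12. ~p1, w   [~<>-rule on 5 via uRw]
13. p1, x   [<>-rule on 11: fresh world x, wRx]
Accessibility: uRu, uRv, uRw, vRu, vRv, wRu, wRw, wRx, xRw, xRx

Satisfiable (open branch found)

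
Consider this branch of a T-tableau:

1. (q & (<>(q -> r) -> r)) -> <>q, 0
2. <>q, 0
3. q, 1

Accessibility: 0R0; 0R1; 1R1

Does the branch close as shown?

Open

No world carries both an atom and its negation.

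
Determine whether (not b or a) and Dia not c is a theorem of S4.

No, not valid

Tableau for the negation not ((not b or a) and Dia not c):
1. not ((not b or a) and Dia not c), w0
2. not Dia not c, w0   [neg-and-rule on 1 (branches; this branch)]
3. c, w0   [neg-Dia-rule on 2 via w0Rw0]
Accessibility: w0Rw0
The negation has an open branch (countermodel exists).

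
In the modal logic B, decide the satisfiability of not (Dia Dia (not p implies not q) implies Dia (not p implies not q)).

1. not (Dia Dia (not p implies not q) implies Dia (not p implies not q)), 0
2. Dia Dia (not p implies not q), 0
3. not Dia (not p implies not q), 0
4. not (not p implies not q), 0
5. not p, 0
6. q, 0
7. Dia (not p implies not q), 1
8. not (not p implies not q), 1
9. not p, 1
10. q, 1
11. not p implies not q, 2
12. not q, 2
Accessibility: 0R0, 0R1, 1R0, 1R1, 1R2, 2R1, 2R2

Satisfiable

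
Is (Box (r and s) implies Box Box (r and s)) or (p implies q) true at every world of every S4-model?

Tableau for the negation not ((Box (r and s) implies Box Box (r and s)) or (p implies q)):
1. not ((Box (r and s) implies Box Box (r and s)) or (p implies q)), 0
2. not (Box (r and s) implies Box Box (r and s)), 0   [neg-or-rule on 1]
3. not (p implies q), 0   [neg-or-rule on 1]
4. Box (r and s), 0   [neg-implies-rule on 2]
5. not Box Box (r and s), 0   [neg-implies-rule on 2]
6. p, 0   [neg-implies-rule on 3]
7. not q, 0   [neg-implies-rule on 3]
8. r and s, 0   [Box-rule on 4 via 0R0]
9. r, 0   [and-rule on 8]
10. s, 0   [and-rule on 8]
11. not Box (r and s), 1   [neg-Box-rule on 5: fresh world 1, 0R1]
12. r and s, 1   [Box-rule on 4 via 0R1]
13. r, 1   [and-rule on 12]
14. s, 1   [and-rule on 12]
15. not (r and s), 2   [neg-Box-rule on 11: fresh world 2, 1R2]
16. r and s, 2   [Box-rule on 4 via 0R2]
17. r, 2   [and-rule on 16]
18. s, 2   [and-rule on 16]
19. not s, 2   [neg-and-rule on 15 (branches; this branch)]
Accessibility: 0R0, 0R1, 0R2, 1R1, 1R2, 2R2
Branch closes: s and not s both at 2.
All branches of the negation close; one closing branch shown above.

Yes, valid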